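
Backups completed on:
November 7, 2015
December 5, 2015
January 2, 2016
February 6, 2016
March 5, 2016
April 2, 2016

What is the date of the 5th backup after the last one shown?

September 3, 2016

These are Saturdays at 28- or 35-day spacing (28, 28, 35, 28, 28).
The pattern: 1st Saturday of the month.
1st Saturday of May 2016: May 7, 2016.
June 2016 — 1st Saturday is June 4, 2016.
July 2016 — 1st Saturday is July 2, 2016.
August 2016 — 1st Saturday is August 6, 2016.
September 2016 — 1st Saturday is September 3, 2016.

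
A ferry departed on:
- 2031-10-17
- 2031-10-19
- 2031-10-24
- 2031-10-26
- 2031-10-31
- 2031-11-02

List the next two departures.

2031-11-07, 2031-11-09

Every event lands on a Friday or Sunday (gaps cycle 2, 5, 2, 5, 2).
So the schedule is: every Friday and Sunday.
The following Friday is 2031-11-07.
The following Sunday is 2031-11-09.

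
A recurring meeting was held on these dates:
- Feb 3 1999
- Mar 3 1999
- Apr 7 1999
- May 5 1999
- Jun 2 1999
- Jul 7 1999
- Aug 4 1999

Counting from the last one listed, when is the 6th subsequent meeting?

These are Wednesdays at 28- or 35-day spacing (28, 35, 28, 28, 35, 28).
The pattern: 1st Wednesday of the month.
September 1999 — 1st Wednesday is Sep 1 1999.
1st Wednesday of October 1999: Oct 6 1999.
November 1999 — 1st Wednesday is Nov 3 1999.
1st Wednesday of December 1999: Dec 1 1999.
January 2000 — 1st Wednesday is Jan 5 2000.
1st Wednesday of February 2000: Feb 2 2000.

Feb 2 2000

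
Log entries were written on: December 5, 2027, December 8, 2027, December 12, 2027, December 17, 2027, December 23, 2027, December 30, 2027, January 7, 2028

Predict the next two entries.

January 16, 2028; January 26, 2028

The spacing grows by 1 each time: 3, 4, 5, 6, 7, 8 days.
Next gap: 9 days. January 7, 2028 + 9 days = January 16, 2028.
Next gap: 10 days. January 16, 2028 + 10 days = January 26, 2028.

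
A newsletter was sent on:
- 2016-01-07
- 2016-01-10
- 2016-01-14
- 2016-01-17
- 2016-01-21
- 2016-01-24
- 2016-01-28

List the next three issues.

2016-01-31, 2016-02-04, 2016-02-07

The gap pattern 3, 4, 3, 4, 3, 4 repeats every 2 events.
These are the Thursdays and Sundays of each week.
The following Sunday is 2016-01-31.
Next Thursday: 2016-02-04.
Next Sunday: 2016-02-07.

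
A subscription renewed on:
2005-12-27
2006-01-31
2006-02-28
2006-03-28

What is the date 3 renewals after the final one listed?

Every date is a Tuesday; gaps 35, 28, 28 days.
Each is the last Tuesday of its month (at least one falls on the 29th or later, ruling out '4th Tuesday').
Last Tuesday of April 2006: 2006-04-25.
Last Tuesday of May 2006: 2006-05-30.
June 2006 ends with Tuesday 2006-06-27.

2006-06-27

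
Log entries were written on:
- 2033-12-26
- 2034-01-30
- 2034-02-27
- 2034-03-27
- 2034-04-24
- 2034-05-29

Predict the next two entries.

2034-06-26, 2034-07-31

Every date is a Monday; gaps 35, 28, 28, 28, 35 days.
Each is the last Monday of its month (at least one falls on the 29th or later, ruling out '4th Monday').
Last Monday of June 2034: 2034-06-26.
July 2034 ends with Monday 2034-07-31.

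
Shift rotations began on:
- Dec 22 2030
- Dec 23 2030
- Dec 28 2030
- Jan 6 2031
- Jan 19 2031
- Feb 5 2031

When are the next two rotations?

Gaps: 1, 5, 9, 13, 17 days — each gap is 4 larger than the previous one.
Next gap: 21 days. Feb 5 2031 + 21 days = Feb 26 2031.
Next gap: 25 days. Feb 26 2031 + 25 days = Mar 23 2031.

Feb 26 2031, Mar 23 2031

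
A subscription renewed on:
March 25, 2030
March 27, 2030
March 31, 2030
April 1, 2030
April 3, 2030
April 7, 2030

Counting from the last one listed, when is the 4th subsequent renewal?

Gaps: 2, 4, 1, 2, 4 days — not constant, but cyclic with period 3.
The events fall on every Monday, Wednesday and Sunday.
Next Monday: April 8, 2030.
Next Wednesday: April 10, 2030.
The following Sunday is April 14, 2030.
The following Monday is April 15, 2030.

April 15, 2030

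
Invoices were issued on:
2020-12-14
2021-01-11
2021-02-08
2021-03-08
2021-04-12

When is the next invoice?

2021-05-10

These are Mondays at 28- or 35-day spacing (28, 28, 28, 35).
The pattern: 2nd Monday of the month.
May 2021 — 2nd Monday is 2021-05-10.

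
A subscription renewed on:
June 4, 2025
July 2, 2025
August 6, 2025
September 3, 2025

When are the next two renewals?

October 1, 2025; November 5, 2025

Gaps: 28, 35, 28 days — a mix of 28 and 35. Every date is a Wednesday.
Each is the 1st Wednesday of its month.
October 2025 — 1st Wednesday is October 1, 2025.
November 2025 — 1st Wednesday is November 5, 2025.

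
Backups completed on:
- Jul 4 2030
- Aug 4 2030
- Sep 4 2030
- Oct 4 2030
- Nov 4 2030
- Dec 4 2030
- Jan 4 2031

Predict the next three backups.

Feb 4 2031, Mar 4 2031, Apr 4 2031

Each date is the 4th; the gaps (31, 31, 30, 31, 30, 31) track the month lengths.
The rule is the 4th of each month.
Next: February 2031 → Feb 4 2031.
Next: March 2031 → Mar 4 2031.
April 2031: Apr 4 2031.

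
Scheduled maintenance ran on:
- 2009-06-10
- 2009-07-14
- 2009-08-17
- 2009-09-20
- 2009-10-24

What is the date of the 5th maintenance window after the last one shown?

2010-04-12

Every event comes 34 days after the last (34, 34, 34, 34).
2009-10-24 + 34 days = 2009-11-27.
2009-11-27 + 34 days = 2009-12-31.
2009-12-31 + 34 days = 2010-02-03.
2010-02-03 + 34 days = 2010-03-09.
2010-03-09 + 34 days = 2010-04-12.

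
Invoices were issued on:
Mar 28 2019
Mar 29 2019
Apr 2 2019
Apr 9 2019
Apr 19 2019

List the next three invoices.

May 2 2019, May 18 2019, Jun 6 2019

Gaps: 1, 4, 7, 10 days — each gap is 3 larger than the previous one.
Next gap: 13 days. Apr 19 2019 + 13 days = May 2 2019.
Next gap: 16 days. May 2 2019 + 16 days = May 18 2019.
Next gap: 19 days. May 18 2019 + 19 days = Jun 6 2019.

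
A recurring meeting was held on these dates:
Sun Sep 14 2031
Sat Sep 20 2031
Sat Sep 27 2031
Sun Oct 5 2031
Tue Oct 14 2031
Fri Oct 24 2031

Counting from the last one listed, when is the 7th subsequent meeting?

Gaps: 6, 7, 8, 9, 10 days — each gap is 1 larger than the previous one.
Next gap: 11 days. Fri Oct 24 2031 + 11 days = Tue Nov 4 2031.
Next gap: 12 days. Tue Nov 4 2031 + 12 days = Sun Nov 16 2031.
Next gap: 13 days. Sun Nov 16 2031 + 13 days = Sat Nov 29 2031.
Next gap: 14 days. Sat Nov 29 2031 + 14 days = Sat Dec 13 2031.
Next gap: 15 days. Sat Dec 13 2031 + 15 days = Sun Dec 28 2031.
Next gap: 16 days. Sun Dec 28 2031 + 16 days = Tue Jan 13 2032.
Next gap: 17 days. Tue Jan 13 2032 + 17 days = Fri Jan 30 2032.

Fri Jan 30 2032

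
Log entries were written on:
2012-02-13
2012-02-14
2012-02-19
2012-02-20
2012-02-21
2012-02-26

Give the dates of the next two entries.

The gap pattern 1, 5, 1, 1, 5 repeats every 3 events.
These are the Mondays, Tuesdays and Sundays of each week.
The following Monday is 2012-02-27.
Next Tuesday: 2012-02-28.

2012-02-27, 2012-02-28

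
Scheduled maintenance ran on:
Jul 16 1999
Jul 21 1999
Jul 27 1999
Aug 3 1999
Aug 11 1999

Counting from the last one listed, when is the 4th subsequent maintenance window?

The spacing grows by 1 each time: 5, 6, 7, 8 days.
Next gap: 9 days. Aug 11 1999 + 9 days = Aug 20 1999.
Next gap: 10 days. Aug 20 1999 + 10 days = Aug 30 1999.
Next gap: 11 days. Aug 30 1999 + 11 days = Sep 10 1999.
Next gap: 12 days. Sep 10 1999 + 12 days = Sep 22 1999.

Sep 22 1999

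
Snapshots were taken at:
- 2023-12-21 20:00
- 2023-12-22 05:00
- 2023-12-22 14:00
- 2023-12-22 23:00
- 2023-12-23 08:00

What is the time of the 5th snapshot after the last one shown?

2023-12-25 05:00

Gaps: 9, 9, 9, 9 hours — each event is 9 hours after the previous one.
2023-12-23 08:00 + 9 h = 2023-12-23 17:00.
2023-12-23 17:00 + 9 h = 2023-12-24 02:00.
2023-12-24 02:00 + 9 h = 2023-12-24 11:00.
2023-12-24 11:00 + 9 h = 2023-12-24 20:00.
2023-12-24 20:00 + 9 h = 2023-12-25 05:00.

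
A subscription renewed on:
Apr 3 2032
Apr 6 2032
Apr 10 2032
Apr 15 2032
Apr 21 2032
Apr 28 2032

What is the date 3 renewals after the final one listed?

May 25 2032

Gaps: 3, 4, 5, 6, 7 days — each gap is 1 larger than the previous one.
Next gap: 8 days. Apr 28 2032 + 8 days = May 6 2032.
Next gap: 9 days. May 6 2032 + 9 days = May 15 2032.
Next gap: 10 days. May 15 2032 + 10 days = May 25 2032.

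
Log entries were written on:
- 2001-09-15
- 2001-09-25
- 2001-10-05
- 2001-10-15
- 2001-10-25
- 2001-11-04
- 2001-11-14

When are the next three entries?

2001-11-24, 2001-12-04, 2001-12-14

Gaps between consecutive events: 10, 10, 10, 10, 10, 10 days — a constant 10-day interval.
2001-11-14 + 10 days = 2001-11-24.
2001-11-24 + 10 days = 2001-12-04.
2001-12-04 + 10 days = 2001-12-14.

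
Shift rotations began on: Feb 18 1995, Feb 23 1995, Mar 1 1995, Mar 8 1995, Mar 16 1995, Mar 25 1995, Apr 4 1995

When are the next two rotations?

Apr 15 1995, Apr 27 1995

The spacing grows by 1 each time: 5, 6, 7, 8, 9, 10 days.
Next gap: 11 days. Apr 4 1995 + 11 days = Apr 15 1995.
Next gap: 12 days. Apr 15 1995 + 12 days = Apr 27 1995.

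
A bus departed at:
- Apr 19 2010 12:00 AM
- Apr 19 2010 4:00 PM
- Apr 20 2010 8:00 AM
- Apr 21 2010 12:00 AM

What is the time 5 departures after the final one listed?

The interval is a steady 16 hours (16, 16, 16).
Apr 21 2010 12:00 AM + 16 h = Apr 21 2010 4:00 PM.
Apr 21 2010 4:00 PM + 16 h = Apr 22 2010 8:00 AM.
Apr 22 2010 8:00 AM + 16 h = Apr 23 2010 12:00 AM.
Apr 23 2010 12:00 AM + 16 h = Apr 23 2010 4:00 PM.
Apr 23 2010 4:00 PM + 16 h = Apr 24 2010 8:00 AM.

Apr 24 2010 8:00 AM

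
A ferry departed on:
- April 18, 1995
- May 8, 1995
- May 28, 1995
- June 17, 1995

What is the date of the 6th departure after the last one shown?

October 15, 1995

Gaps between consecutive events: 20, 20, 20 days — a constant 20-day interval.
June 17, 1995 + 20 days = July 7, 1995.
July 7, 1995 + 20 days = July 27, 1995.
July 27, 1995 + 20 days = August 16, 1995.
August 16, 1995 + 20 days = September 5, 1995.
September 5, 1995 + 20 days = September 25, 1995.
September 25, 1995 + 20 days = October 15, 1995.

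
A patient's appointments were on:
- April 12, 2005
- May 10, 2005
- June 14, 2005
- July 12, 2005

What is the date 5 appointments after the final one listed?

December 13, 2005

These are Tuesdays at 28- or 35-day spacing (28, 35, 28).
The pattern: 2nd Tuesday of the month.
2nd Tuesday of August 2005: August 9, 2005.
September 2005 — 2nd Tuesday is September 13, 2005.
October 2005 — 2nd Tuesday is October 11, 2005.
2nd Tuesday of November 2005: November 8, 2005.
December 2005 — 2nd Tuesday is December 13, 2005.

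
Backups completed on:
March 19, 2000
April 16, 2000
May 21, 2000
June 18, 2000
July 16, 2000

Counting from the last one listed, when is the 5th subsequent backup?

December 17, 2000

Gaps: 28, 35, 28, 28 days — a mix of 28 and 35. Every date is a Sunday.
Each is the 3rd Sunday of its month.
August 2000 — 3rd Sunday is August 20, 2000.
3rd Sunday of September 2000: September 17, 2000.
3rd Sunday of October 2000: October 15, 2000.
November 2000 — 3rd Sunday is November 19, 2000.
3rd Sunday of December 2000: December 17, 2000.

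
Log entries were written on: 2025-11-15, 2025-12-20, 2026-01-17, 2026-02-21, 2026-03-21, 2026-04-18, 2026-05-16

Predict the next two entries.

Gaps: 35, 28, 35, 28, 28, 28 days — a mix of 28 and 35. Every date is a Saturday.
Each is the 3rd Saturday of its month.
June 2026 — 3rd Saturday is 2026-06-20.
3rd Saturday of July 2026: 2026-07-18.

2026-06-20, 2026-07-18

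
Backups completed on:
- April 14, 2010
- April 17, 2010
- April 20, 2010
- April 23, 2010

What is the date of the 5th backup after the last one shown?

Gaps between consecutive events: 3, 3, 3 days — a constant 3-day interval.
April 23, 2010 + 3 days = April 26, 2010.
April 26, 2010 + 3 days = April 29, 2010.
April 29, 2010 + 3 days = May 2, 2010.
May 2, 2010 + 3 days = May 5, 2010.
May 5, 2010 + 3 days = May 8, 2010.

May 8, 2010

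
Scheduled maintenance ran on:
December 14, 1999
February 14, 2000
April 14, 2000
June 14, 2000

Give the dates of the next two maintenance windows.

Gaps: 62, 60, 61 days — not constant. Every event is on the 14th of the month.
Pattern: the 14th of every 2 months.
Next: August 2000 → August 14, 2000.
Next: October 2000 → October 14, 2000.

August 14, 2000; October 14, 2000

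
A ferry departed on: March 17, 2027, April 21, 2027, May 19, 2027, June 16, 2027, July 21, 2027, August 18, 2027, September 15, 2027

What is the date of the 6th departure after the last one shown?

March 15, 2028

Gaps: 35, 28, 28, 35, 28, 28 days — a mix of 28 and 35. Every date is a Wednesday.
Each is the 3rd Wednesday of its month.
3rd Wednesday of October 2027: October 20, 2027.
November 2027 — 3rd Wednesday is November 17, 2027.
3rd Wednesday of December 2027: December 15, 2027.
3rd Wednesday of January 2028: January 19, 2028.
February 2028 — 3rd Wednesday is February 16, 2028.
3rd Wednesday of March 2028: March 15, 2028.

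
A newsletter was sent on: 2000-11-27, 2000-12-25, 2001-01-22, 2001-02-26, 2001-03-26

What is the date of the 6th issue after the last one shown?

These are Mondays at 28- or 35-day spacing (28, 28, 35, 28).
The pattern: 4th Monday of the month.
4th Monday of April 2001: 2001-04-23.
4th Monday of May 2001: 2001-05-28.
4th Monday of June 2001: 2001-06-25.
July 2001 — 4th Monday is 2001-07-23.
4th Monday of August 2001: 2001-08-27.
4th Monday of September 2001: 2001-09-24.

2001-09-24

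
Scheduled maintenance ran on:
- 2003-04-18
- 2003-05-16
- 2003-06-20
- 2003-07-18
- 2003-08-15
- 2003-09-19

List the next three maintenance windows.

2003-10-17, 2003-11-21, 2003-12-19

Gaps: 28, 35, 28, 28, 35 days — a mix of 28 and 35. Every date is a Friday.
Each is the 3rd Friday of its month.
3rd Friday of October 2003: 2003-10-17.
November 2003 — 3rd Friday is 2003-11-21.
3rd Friday of December 2003: 2003-12-19.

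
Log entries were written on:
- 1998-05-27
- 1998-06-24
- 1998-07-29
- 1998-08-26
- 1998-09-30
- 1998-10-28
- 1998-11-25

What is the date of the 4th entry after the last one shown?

1999-03-31

All Wednesdays; the gaps (28, 35, 28, 35, 28, 28) vary with month length.
This is the last Wednesday of each month.
Last Wednesday of December 1998: 1998-12-30.
Last Wednesday of January 1999: 1999-01-27.
Last Wednesday of February 1999: 1999-02-24.
Last Wednesday of March 1999: 1999-03-31.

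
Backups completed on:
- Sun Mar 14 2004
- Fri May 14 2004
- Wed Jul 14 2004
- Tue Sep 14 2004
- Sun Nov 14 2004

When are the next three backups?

The day-of-month is always 14 (61, 61, 62, 61 days between events).
So this recurs on the 14th of every 2 months.
Next: January 2005 → Fri Jan 14 2005.
Next: March 2005 → Mon Mar 14 2005.
May 2005: Sat May 14 2005.

Fri Jan 14 2005, Mon Mar 14 2005, Sat May 14 2005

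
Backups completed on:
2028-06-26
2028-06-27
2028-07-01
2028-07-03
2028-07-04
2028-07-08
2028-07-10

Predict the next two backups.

The gap pattern 1, 4, 2, 1, 4, 2 repeats every 3 events.
These are the Mondays, Tuesdays and Saturdays of each week.
Next Tuesday: 2028-07-11.
The following Saturday is 2028-07-15.

2028-07-11, 2028-07-15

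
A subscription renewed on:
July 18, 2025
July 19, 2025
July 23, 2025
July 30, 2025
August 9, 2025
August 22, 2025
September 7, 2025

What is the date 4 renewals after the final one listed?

December 10, 2025

The spacing grows by 3 each time: 1, 4, 7, 10, 13, 16 days.
Next gap: 19 days. September 7, 2025 + 19 days = September 26, 2025.
Next gap: 22 days. September 26, 2025 + 22 days = October 18, 2025.
Next gap: 25 days. October 18, 2025 + 25 days = November 12, 2025.
Next gap: 28 days. November 12, 2025 + 28 days = December 10, 2025.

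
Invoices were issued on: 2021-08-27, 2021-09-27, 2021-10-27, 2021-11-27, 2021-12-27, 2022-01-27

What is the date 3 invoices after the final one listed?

2022-04-27

Each date is the 27th; the gaps (31, 30, 31, 30, 31) track the month lengths.
The rule is the 27th of each month.
February 2022: 2022-02-27.
March 2022: 2022-03-27.
April 2022: 2022-04-27.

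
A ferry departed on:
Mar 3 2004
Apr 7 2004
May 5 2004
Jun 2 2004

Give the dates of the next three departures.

These are Wednesdays at 28- or 35-day spacing (35, 28, 28).
The pattern: 1st Wednesday of the month.
July 2004 — 1st Wednesday is Jul 7 2004.
August 2004 — 1st Wednesday is Aug 4 2004.
1st Wednesday of September 2004: Sep 1 2004.

Jul 7 2004, Aug 4 2004, Sep 1 2004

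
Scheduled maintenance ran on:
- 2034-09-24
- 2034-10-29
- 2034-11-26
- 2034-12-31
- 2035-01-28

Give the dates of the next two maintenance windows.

2035-02-25, 2035-03-25

Every date is a Sunday; gaps 35, 28, 35, 28 days.
Each is the last Sunday of its month (at least one falls on the 29th or later, ruling out '4th Sunday').
February 2035 ends with Sunday 2035-02-25.
March 2035 ends with Sunday 2035-03-25.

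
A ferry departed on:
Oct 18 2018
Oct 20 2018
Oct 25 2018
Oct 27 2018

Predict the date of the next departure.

Nov 1 2018

Every event lands on a Thursday or Saturday (gaps cycle 2, 5, 2).
So the schedule is: every Thursday and Saturday.
The following Thursday is Nov 1 2018.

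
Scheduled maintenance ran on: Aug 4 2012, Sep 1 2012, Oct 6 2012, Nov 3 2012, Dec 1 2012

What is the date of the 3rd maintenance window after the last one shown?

Gaps: 28, 35, 28, 28 days — a mix of 28 and 35. Every date is a Saturday.
Each is the 1st Saturday of its month.
January 2013 — 1st Saturday is Jan 5 2013.
February 2013 — 1st Saturday is Feb 2 2013.
March 2013 — 1st Saturday is Mar 2 2013.

Mar 2 2013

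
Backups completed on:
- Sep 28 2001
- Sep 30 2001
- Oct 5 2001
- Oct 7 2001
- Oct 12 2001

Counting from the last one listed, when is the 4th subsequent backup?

Oct 26 2001

Every event lands on a Friday or Sunday (gaps cycle 2, 5, 2, 5).
So the schedule is: every Friday and Sunday.
The following Sunday is Oct 14 2001.
Next Friday: Oct 19 2001.
The following Sunday is Oct 21 2001.
Next Friday: Oct 26 2001.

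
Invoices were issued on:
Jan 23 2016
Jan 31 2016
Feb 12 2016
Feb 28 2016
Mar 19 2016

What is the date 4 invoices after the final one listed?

Intervals are 8, 12, 16, 20 days — an arithmetic progression with common difference 4.
Next gap: 24 days. Mar 19 2016 + 24 days = Apr 12 2016.
Next gap: 28 days. Apr 12 2016 + 28 days = May 10 2016.
Next gap: 32 days. May 10 2016 + 32 days = Jun 11 2016.
Next gap: 36 days. Jun 11 2016 + 36 days = Jul 17 2016.

Jul 17 2016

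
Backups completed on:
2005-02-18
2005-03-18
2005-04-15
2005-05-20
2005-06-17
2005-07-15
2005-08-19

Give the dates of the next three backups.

2005-09-16, 2005-10-21, 2005-11-18

All dates are Fridays, 28, 28, 35, 28, 28, 35 days apart.
Specifically, the 3rd Friday of each month.
3rd Friday of September 2005: 2005-09-16.
October 2005 — 3rd Friday is 2005-10-21.
November 2005 — 3rd Friday is 2005-11-18.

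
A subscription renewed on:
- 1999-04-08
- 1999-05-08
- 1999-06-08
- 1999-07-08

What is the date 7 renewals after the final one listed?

2000-02-08

Gaps: 30, 31, 30 days — not constant. Every event is on the 8th of the month.
Pattern: the 8th of each month.
Next: August 1999 → 1999-08-08.
Next: September 1999 → 1999-09-08.
Next: October 1999 → 1999-10-08.
Next: November 1999 → 1999-11-08.
Next: December 1999 → 1999-12-08.
Next: January 2000 → 2000-01-08.
February 2000: 2000-02-08.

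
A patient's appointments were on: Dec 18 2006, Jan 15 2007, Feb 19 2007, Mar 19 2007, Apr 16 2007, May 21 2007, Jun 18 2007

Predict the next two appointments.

Jul 16 2007, Aug 20 2007

All dates are Mondays, 28, 35, 28, 28, 35, 28 days apart.
Specifically, the 3rd Monday of each month.
July 2007 — 3rd Monday is Jul 16 2007.
August 2007 — 3rd Monday is Aug 20 2007.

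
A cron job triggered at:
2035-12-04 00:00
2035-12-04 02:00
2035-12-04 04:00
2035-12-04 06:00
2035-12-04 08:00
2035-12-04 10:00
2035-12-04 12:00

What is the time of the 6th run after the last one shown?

2035-12-05 00:00

Spacing: 2, 2, 2, 2, 2, 2 h — constant 2 h.
2035-12-04 12:00 + 2 h = 2035-12-04 14:00.
2035-12-04 14:00 + 2 h = 2035-12-04 16:00.
2035-12-04 16:00 + 2 h = 2035-12-04 18:00.
2035-12-04 18:00 + 2 h = 2035-12-04 20:00.
2035-12-04 20:00 + 2 h = 2035-12-04 22:00.
2035-12-04 22:00 + 2 h = 2035-12-05 00:00.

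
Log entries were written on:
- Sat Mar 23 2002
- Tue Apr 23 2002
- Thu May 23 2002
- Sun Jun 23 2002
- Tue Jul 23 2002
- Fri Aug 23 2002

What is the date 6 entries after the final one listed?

Sun Feb 23 2003

Each date is the 23rd; the gaps (31, 30, 31, 30, 31) track the month lengths.
The rule is the 23rd of each month.
Next: September 2002 → Mon Sep 23 2002.
October 2002: Wed Oct 23 2002.
Next: November 2002 → Sat Nov 23 2002.
December 2002: Mon Dec 23 2002.
January 2003: Thu Jan 23 2003.
February 2003: Sun Feb 23 2003.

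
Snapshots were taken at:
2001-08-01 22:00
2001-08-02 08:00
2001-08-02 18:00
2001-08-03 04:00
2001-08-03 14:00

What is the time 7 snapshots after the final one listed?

Spacing: 10, 10, 10, 10 h — constant 10 h.
2001-08-03 14:00 + 10 h = 2001-08-04 00:00.
2001-08-04 00:00 + 10 h = 2001-08-04 10:00.
2001-08-04 10:00 + 10 h = 2001-08-04 20:00.
2001-08-04 20:00 + 10 h = 2001-08-05 06:00.
2001-08-05 06:00 + 10 h = 2001-08-05 16:00.
2001-08-05 16:00 + 10 h = 2001-08-06 02:00.
2001-08-06 02:00 + 10 h = 2001-08-06 12:00.

2001-08-06 12:00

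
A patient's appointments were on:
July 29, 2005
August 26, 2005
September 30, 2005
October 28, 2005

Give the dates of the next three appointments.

These are Fridays with 28, 35, 28-day gaps.
Each is the final Friday of its month — July 29, 2005 is past the 28th, so '4th Friday' doesn't fit.
November 2005 ends with Friday November 25, 2005.
December 2005 ends with Friday December 30, 2005.
January 2006 ends with Friday January 27, 2006.

November 25, 2005; December 30, 2005; January 27, 2006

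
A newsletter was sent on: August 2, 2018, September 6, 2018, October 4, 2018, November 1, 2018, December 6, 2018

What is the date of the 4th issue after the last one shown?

All dates are Thursdays, 35, 28, 28, 35 days apart.
Specifically, the 1st Thursday of each month.
1st Thursday of January 2019: January 3, 2019.
February 2019 — 1st Thursday is February 7, 2019.
1st Thursday of March 2019: March 7, 2019.
April 2019 — 1st Thursday is April 4, 2019.

April 4, 2019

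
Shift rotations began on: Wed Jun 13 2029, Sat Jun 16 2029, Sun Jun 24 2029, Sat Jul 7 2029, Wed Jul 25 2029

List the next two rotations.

Fri Aug 17 2029, Fri Sep 14 2029

The spacing grows by 5 each time: 3, 8, 13, 18 days.
Next gap: 23 days. Wed Jul 25 2029 + 23 days = Fri Aug 17 2029.
Next gap: 28 days. Fri Aug 17 2029 + 28 days = Fri Sep 14 2029.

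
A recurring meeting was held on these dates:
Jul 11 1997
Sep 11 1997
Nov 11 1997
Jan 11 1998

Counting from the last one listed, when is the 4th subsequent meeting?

Each date is the 11th; the gaps (62, 61, 61) track the month lengths.
The rule is the 11th of every 2 months.
Next: March 1998 → Mar 11 1998.
Next: May 1998 → May 11 1998.
July 1998: Jul 11 1998.
Next: September 1998 → Sep 11 1998.

Sep 11 1998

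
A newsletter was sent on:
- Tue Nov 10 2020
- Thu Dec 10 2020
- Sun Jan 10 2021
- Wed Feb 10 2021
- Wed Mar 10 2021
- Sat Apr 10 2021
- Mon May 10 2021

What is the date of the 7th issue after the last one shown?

Gaps: 30, 31, 31, 28, 31, 30 days — not constant. Every event is on the 10th of the month.
Pattern: the 10th of each month.
June 2021: Thu Jun 10 2021.
July 2021: Sat Jul 10 2021.
Next: August 2021 → Tue Aug 10 2021.
September 2021: Fri Sep 10 2021.
Next: October 2021 → Sun Oct 10 2021.
Next: November 2021 → Wed Nov 10 2021.
Next: December 2021 → Fri Dec 10 2021.

Fri Dec 10 2021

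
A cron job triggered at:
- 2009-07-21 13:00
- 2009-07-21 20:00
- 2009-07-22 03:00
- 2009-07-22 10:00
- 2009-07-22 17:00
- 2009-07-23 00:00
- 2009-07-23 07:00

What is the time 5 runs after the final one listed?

2009-07-24 18:00

Spacing: 7, 7, 7, 7, 7, 7 h — constant 7 h.
2009-07-23 07:00 + 7 h = 2009-07-23 14:00.
2009-07-23 14:00 + 7 h = 2009-07-23 21:00.
2009-07-23 21:00 + 7 h = 2009-07-24 04:00.
2009-07-24 04:00 + 7 h = 2009-07-24 11:00.
2009-07-24 11:00 + 7 h = 2009-07-24 18:00.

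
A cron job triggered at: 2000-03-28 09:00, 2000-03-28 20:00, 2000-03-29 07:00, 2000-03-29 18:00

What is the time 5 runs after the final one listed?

2000-04-01 01:00

Gaps: 11, 11, 11 hours — each event is 11 hours after the previous one.
2000-03-29 18:00 + 11 h = 2000-03-30 05:00.
2000-03-30 05:00 + 11 h = 2000-03-30 16:00.
2000-03-30 16:00 + 11 h = 2000-03-31 03:00.
2000-03-31 03:00 + 11 h = 2000-03-31 14:00.
2000-03-31 14:00 + 11 h = 2000-04-01 01:00.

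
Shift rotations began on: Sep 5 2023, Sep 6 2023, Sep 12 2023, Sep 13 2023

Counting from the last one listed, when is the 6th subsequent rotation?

Oct 4 2023

Every event lands on a Tuesday or Wednesday (gaps cycle 1, 6, 1).
So the schedule is: every Tuesday and Wednesday.
The following Tuesday is Sep 19 2023.
Next Wednesday: Sep 20 2023.
Next Tuesday: Sep 26 2023.
Next Wednesday: Sep 27 2023.
Next Tuesday: Oct 3 2023.
Next Wednesday: Oct 4 2023.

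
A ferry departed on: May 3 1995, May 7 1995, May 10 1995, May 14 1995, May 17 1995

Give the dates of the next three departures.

May 21 1995, May 24 1995, May 28 1995

The gap pattern 4, 3, 4, 3 repeats every 2 events.
These are the Wednesdays and Sundays of each week.
The following Sunday is May 21 1995.
Next Wednesday: May 24 1995.
Next Sunday: May 28 1995.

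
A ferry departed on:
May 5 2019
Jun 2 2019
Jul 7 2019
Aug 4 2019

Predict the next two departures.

Sep 1 2019, Oct 6 2019

These are Sundays at 28- or 35-day spacing (28, 35, 28).
The pattern: 1st Sunday of the month.
September 2019 — 1st Sunday is Sep 1 2019.
1st Sunday of October 2019: Oct 6 2019.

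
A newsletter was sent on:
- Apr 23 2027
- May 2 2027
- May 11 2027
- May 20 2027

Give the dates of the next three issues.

Every event comes 9 days after the last (9, 9, 9).
May 20 2027 + 9 days = May 29 2027.
May 29 2027 + 9 days = Jun 7 2027.
Jun 7 2027 + 9 days = Jun 16 2027.

May 29 2027, Jun 7 2027, Jun 16 2027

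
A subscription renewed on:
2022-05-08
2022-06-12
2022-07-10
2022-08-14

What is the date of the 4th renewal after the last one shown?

2022-12-11

All dates are Sundays, 35, 28, 35 days apart.
Specifically, the 2nd Sunday of each month.
September 2022 — 2nd Sunday is 2022-09-11.
October 2022 — 2nd Sunday is 2022-10-09.
2nd Sunday of November 2022: 2022-11-13.
December 2022 — 2nd Sunday is 2022-12-11.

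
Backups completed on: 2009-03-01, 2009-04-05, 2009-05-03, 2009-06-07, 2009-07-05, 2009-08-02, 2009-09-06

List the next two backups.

2009-10-04, 2009-11-01

These are Sundays at 28- or 35-day spacing (35, 28, 35, 28, 28, 35).
The pattern: 1st Sunday of the month.
October 2009 — 1st Sunday is 2009-10-04.
1st Sunday of November 2009: 2009-11-01.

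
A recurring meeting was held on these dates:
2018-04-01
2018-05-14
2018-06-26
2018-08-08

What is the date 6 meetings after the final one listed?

The spacing is 43, 43, 43 days — always 43 days.
2018-08-08 + 43 days = 2018-09-20.
2018-09-20 + 43 days = 2018-11-02.
2018-11-02 + 43 days = 2018-12-15.
2018-12-15 + 43 days = 2019-01-27.
2019-01-27 + 43 days = 2019-03-11.
2019-03-11 + 43 days = 2019-04-23.

2019-04-23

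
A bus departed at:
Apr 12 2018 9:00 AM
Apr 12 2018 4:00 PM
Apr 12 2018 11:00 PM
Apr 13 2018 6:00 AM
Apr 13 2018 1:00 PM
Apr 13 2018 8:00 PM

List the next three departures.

Apr 14 2018 3:00 AM, Apr 14 2018 10:00 AM, Apr 14 2018 5:00 PM

Spacing: 7, 7, 7, 7, 7 h — constant 7 h.
Apr 13 2018 8:00 PM + 7 h = Apr 14 2018 3:00 AM.
Apr 14 2018 3:00 AM + 7 h = Apr 14 2018 10:00 AM.
Apr 14 2018 10:00 AM + 7 h = Apr 14 2018 5:00 PM.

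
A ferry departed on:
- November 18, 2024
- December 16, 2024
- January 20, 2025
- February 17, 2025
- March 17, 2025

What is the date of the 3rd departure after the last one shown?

All dates are Mondays, 28, 35, 28, 28 days apart.
Specifically, the 3rd Monday of each month.
April 2025 — 3rd Monday is April 21, 2025.
May 2025 — 3rd Monday is May 19, 2025.
3rd Monday of June 2025: June 16, 2025.

June 16, 2025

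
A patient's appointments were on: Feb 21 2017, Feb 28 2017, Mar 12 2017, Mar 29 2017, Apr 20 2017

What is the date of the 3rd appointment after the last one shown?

Jul 25 2017

Intervals are 7, 12, 17, 22 days — an arithmetic progression with common difference 5.
Next gap: 27 days. Apr 20 2017 + 27 days = May 17 2017.
Next gap: 32 days. May 17 2017 + 32 days = Jun 18 2017.
Next gap: 37 days. Jun 18 2017 + 37 days = Jul 25 2017.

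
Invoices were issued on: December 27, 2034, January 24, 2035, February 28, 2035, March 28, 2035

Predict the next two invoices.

These are Wednesdays at 28- or 35-day spacing (28, 35, 28).
The pattern: 4th Wednesday of the month.
4th Wednesday of April 2035: April 25, 2035.
4th Wednesday of May 2035: May 23, 2035.

April 25, 2035; May 23, 2035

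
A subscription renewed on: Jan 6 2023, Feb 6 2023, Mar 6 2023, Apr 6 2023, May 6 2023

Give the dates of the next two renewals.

Each date is the 6th; the gaps (31, 28, 31, 30) track the month lengths.
The rule is the 6th of each month.
Next: June 2023 → Jun 6 2023.
July 2023: Jul 6 2023.

Jun 6 2023, Jul 6 2023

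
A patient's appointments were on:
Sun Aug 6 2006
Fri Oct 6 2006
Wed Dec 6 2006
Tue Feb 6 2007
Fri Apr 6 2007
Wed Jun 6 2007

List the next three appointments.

Mon Aug 6 2007, Sat Oct 6 2007, Thu Dec 6 2007

The day-of-month is always 6 (61, 61, 62, 59, 61 days between events).
So this recurs on the 6th of every 2 months.
Next: August 2007 → Mon Aug 6 2007.
Next: October 2007 → Sat Oct 6 2007.
Next: December 2007 → Thu Dec 6 2007.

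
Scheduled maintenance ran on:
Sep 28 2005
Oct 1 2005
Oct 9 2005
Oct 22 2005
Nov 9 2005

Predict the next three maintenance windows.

Dec 2 2005, Dec 30 2005, Feb 1 2006

Intervals are 3, 8, 13, 18 days — an arithmetic progression with common difference 5.
Next gap: 23 days. Nov 9 2005 + 23 days = Dec 2 2005.
Next gap: 28 days. Dec 2 2005 + 28 days = Dec 30 2005.
Next gap: 33 days. Dec 30 2005 + 33 days = Feb 1 2006.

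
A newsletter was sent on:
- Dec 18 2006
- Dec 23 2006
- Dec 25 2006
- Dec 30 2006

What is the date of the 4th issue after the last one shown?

The gap pattern 5, 2, 5 repeats every 2 events.
These are the Mondays and Saturdays of each week.
The following Monday is Jan 1 2007.
Next Saturday: Jan 6 2007.
Next Monday: Jan 8 2007.
Next Saturday: Jan 13 2007.

Jan 13 2007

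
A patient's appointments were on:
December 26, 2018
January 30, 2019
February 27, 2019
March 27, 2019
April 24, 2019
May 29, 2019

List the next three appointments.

June 26, 2019; July 31, 2019; August 28, 2019

These are Wednesdays with 35, 28, 28, 28, 35-day gaps.
Each is the final Wednesday of its month — January 30, 2019 is past the 28th, so '4th Wednesday' doesn't fit.
June 2019 ends with Wednesday June 26, 2019.
Last Wednesday of July 2019: July 31, 2019.
August 2019 ends with Wednesday August 28, 2019.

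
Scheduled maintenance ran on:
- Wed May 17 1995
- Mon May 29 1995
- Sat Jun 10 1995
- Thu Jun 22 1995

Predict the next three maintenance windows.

The spacing is 12, 12, 12 days — always 12 days.
Thu Jun 22 1995 + 12 days = Tue Jul 4 1995.
Tue Jul 4 1995 + 12 days = Sun Jul 16 1995.
Sun Jul 16 1995 + 12 days = Fri Jul 28 1995.

Tue Jul 4 1995, Sun Jul 16 1995, Fri Jul 28 1995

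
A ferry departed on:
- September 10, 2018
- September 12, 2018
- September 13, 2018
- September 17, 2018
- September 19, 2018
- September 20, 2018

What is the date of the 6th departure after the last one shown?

Gaps: 2, 1, 4, 2, 1 days — not constant, but cyclic with period 3.
The events fall on every Monday, Wednesday and Thursday.
The following Monday is September 24, 2018.
Next Wednesday: September 26, 2018.
The following Thursday is September 27, 2018.
The following Monday is October 1, 2018.
The following Wednesday is October 3, 2018.
Next Thursday: October 4, 2018.

October 4, 2018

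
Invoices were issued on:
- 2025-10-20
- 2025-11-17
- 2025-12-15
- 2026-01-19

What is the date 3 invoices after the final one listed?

2026-04-20

These are Mondays at 28- or 35-day spacing (28, 28, 35).
The pattern: 3rd Monday of the month.
3rd Monday of February 2026: 2026-02-16.
March 2026 — 3rd Monday is 2026-03-16.
3rd Monday of April 2026: 2026-04-20.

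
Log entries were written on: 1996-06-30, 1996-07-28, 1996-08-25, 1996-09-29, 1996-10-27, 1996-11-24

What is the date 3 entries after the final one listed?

These are Sundays with 28, 28, 35, 28, 28-day gaps.
Each is the final Sunday of its month — 1996-06-30 is past the 28th, so '4th Sunday' doesn't fit.
Last Sunday of December 1996: 1996-12-29.
Last Sunday of January 1997: 1997-01-26.
Last Sunday of February 1997: 1997-02-23.

1997-02-23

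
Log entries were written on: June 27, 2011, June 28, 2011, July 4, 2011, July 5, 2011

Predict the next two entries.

July 11, 2011; July 12, 2011

The gap pattern 1, 6, 1 repeats every 2 events.
These are the Mondays and Tuesdays of each week.
The following Monday is July 11, 2011.
Next Tuesday: July 12, 2011.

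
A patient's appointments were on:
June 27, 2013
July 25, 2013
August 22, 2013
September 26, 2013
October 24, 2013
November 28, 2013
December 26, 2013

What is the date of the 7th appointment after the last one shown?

These are Thursdays at 28- or 35-day spacing (28, 28, 35, 28, 35, 28).
The pattern: 4th Thursday of the month.
January 2014 — 4th Thursday is January 23, 2014.
February 2014 — 4th Thursday is February 27, 2014.
4th Thursday of March 2014: March 27, 2014.
April 2014 — 4th Thursday is April 24, 2014.
4th Thursday of May 2014: May 22, 2014.
June 2014 — 4th Thursday is June 26, 2014.
July 2014 — 4th Thursday is July 24, 2014.

July 24, 2014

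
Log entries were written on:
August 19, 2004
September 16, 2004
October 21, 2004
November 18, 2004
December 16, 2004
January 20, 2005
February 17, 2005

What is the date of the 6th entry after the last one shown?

August 18, 2005

All dates are Thursdays, 28, 35, 28, 28, 35, 28 days apart.
Specifically, the 3rd Thursday of each month.
3rd Thursday of March 2005: March 17, 2005.
3rd Thursday of April 2005: April 21, 2005.
3rd Thursday of May 2005: May 19, 2005.
3rd Thursday of June 2005: June 16, 2005.
3rd Thursday of July 2005: July 21, 2005.
3rd Thursday of August 2005: August 18, 2005.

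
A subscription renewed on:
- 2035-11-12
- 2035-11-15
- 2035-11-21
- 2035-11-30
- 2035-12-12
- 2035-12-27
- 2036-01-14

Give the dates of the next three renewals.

Intervals are 3, 6, 9, 12, 15, 18 days — an arithmetic progression with common difference 3.
Next gap: 21 days. 2036-01-14 + 21 days = 2036-02-04.
Next gap: 24 days. 2036-02-04 + 24 days = 2036-02-28.
Next gap: 27 days. 2036-02-28 + 27 days = 2036-03-26.

2036-02-04, 2036-02-28, 2036-03-26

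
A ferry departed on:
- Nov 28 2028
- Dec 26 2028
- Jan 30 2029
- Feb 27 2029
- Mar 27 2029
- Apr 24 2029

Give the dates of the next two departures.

May 29 2029, Jun 26 2029

Every date is a Tuesday; gaps 28, 35, 28, 28, 28 days.
Each is the last Tuesday of its month (at least one falls on the 29th or later, ruling out '4th Tuesday').
May 2029 ends with Tuesday May 29 2029.
Last Tuesday of June 2029: Jun 26 2029.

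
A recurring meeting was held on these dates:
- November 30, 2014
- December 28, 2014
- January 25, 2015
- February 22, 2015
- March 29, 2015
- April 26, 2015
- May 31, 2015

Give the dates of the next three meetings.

All Sundays; the gaps (28, 28, 28, 35, 28, 35) vary with month length.
This is the last Sunday of each month.
Last Sunday of June 2015: June 28, 2015.
Last Sunday of July 2015: July 26, 2015.
Last Sunday of August 2015: August 30, 2015.

June 28, 2015; July 26, 2015; August 30, 2015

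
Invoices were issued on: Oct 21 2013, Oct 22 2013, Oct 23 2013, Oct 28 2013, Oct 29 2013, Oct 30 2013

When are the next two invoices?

Nov 4 2013, Nov 5 2013

Gaps: 1, 1, 5, 1, 1 days — not constant, but cyclic with period 3.
The events fall on every Monday, Tuesday and Wednesday.
Next Monday: Nov 4 2013.
Next Tuesday: Nov 5 2013.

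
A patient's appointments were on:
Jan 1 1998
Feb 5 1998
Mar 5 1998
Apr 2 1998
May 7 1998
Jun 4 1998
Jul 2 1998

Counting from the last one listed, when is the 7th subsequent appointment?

All dates are Thursdays, 35, 28, 28, 35, 28, 28 days apart.
Specifically, the 1st Thursday of each month.
August 1998 — 1st Thursday is Aug 6 1998.
1st Thursday of September 1998: Sep 3 1998.
October 1998 — 1st Thursday is Oct 1 1998.
November 1998 — 1st Thursday is Nov 5 1998.
1st Thursday of December 1998: Dec 3 1998.
1st Thursday of January 1999: Jan 7 1999.
February 1999 — 1st Thursday is Feb 4 1999.

Feb 4 1999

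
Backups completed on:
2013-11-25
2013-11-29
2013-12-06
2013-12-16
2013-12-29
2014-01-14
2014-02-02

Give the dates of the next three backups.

2014-02-24, 2014-03-21, 2014-04-18

Intervals are 4, 7, 10, 13, 16, 19 days — an arithmetic progression with common difference 3.
Next gap: 22 days. 2014-02-02 + 22 days = 2014-02-24.
Next gap: 25 days. 2014-02-24 + 25 days = 2014-03-21.
Next gap: 28 days. 2014-03-21 + 28 days = 2014-04-18.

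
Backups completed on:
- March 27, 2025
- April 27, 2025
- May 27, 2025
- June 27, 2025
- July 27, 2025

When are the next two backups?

Gaps: 31, 30, 31, 30 days — not constant. Every event is on the 27th of the month.
Pattern: the 27th of each month.
August 2025: August 27, 2025.
September 2025: September 27, 2025.

August 27, 2025; September 27, 2025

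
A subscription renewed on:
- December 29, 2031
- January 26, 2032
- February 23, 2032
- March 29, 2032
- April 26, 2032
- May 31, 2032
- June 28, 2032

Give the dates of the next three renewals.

These are Mondays with 28, 28, 35, 28, 35, 28-day gaps.
Each is the final Monday of its month — December 29, 2031 is past the 28th, so '4th Monday' doesn't fit.
July 2032 ends with Monday July 26, 2032.
August 2032 ends with Monday August 30, 2032.
September 2032 ends with Monday September 27, 2032.

July 26, 2032; August 30, 2032; September 27, 2032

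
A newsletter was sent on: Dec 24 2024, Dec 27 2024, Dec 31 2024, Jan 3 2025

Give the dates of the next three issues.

The gap pattern 3, 4, 3 repeats every 2 events.
These are the Tuesdays and Fridays of each week.
Next Tuesday: Jan 7 2025.
Next Friday: Jan 10 2025.
Next Tuesday: Jan 14 2025.

Jan 7 2025, Jan 10 2025, Jan 14 2025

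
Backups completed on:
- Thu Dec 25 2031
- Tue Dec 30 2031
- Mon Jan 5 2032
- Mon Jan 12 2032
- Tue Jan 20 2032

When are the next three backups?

Thu Jan 29 2032, Sun Feb 8 2032, Thu Feb 19 2032

The spacing grows by 1 each time: 5, 6, 7, 8 days.
Next gap: 9 days. Tue Jan 20 2032 + 9 days = Thu Jan 29 2032.
Next gap: 10 days. Thu Jan 29 2032 + 10 days = Sun Feb 8 2032.
Next gap: 11 days. Sun Feb 8 2032 + 11 days = Thu Feb 19 2032.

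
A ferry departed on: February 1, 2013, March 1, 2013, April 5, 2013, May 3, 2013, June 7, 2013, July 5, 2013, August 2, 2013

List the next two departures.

These are Fridays at 28- or 35-day spacing (28, 35, 28, 35, 28, 28).
The pattern: 1st Friday of the month.
1st Friday of September 2013: September 6, 2013.
October 2013 — 1st Friday is October 4, 2013.

September 6, 2013; October 4, 2013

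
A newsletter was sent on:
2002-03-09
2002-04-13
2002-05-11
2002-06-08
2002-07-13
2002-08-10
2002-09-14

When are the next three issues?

All dates are Saturdays, 35, 28, 28, 35, 28, 35 days apart.
Specifically, the 2nd Saturday of each month.
October 2002 — 2nd Saturday is 2002-10-12.
November 2002 — 2nd Saturday is 2002-11-09.
December 2002 — 2nd Saturday is 2002-12-14.

2002-10-12, 2002-11-09, 2002-12-14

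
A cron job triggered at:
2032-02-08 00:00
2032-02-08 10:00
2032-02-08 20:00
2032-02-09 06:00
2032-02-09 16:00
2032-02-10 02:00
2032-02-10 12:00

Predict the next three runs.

2032-02-10 22:00, 2032-02-11 08:00, 2032-02-11 18:00

Spacing: 10, 10, 10, 10, 10, 10 h — constant 10 h.
2032-02-10 12:00 + 10 h = 2032-02-10 22:00.
2032-02-10 22:00 + 10 h = 2032-02-11 08:00.
2032-02-11 08:00 + 10 h = 2032-02-11 18:00.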